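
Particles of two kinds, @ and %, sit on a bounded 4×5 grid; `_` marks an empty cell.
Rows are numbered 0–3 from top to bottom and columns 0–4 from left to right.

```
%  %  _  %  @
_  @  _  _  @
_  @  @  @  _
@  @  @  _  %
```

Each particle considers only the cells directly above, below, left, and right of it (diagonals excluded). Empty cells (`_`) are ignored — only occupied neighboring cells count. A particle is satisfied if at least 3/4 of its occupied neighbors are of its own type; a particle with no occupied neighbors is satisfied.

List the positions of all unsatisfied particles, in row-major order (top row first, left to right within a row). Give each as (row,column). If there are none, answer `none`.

(0,1), (0,3), (0,4), (1,1)

Row 0: (0,0)% 1/1 satisfied · (0,1)% 1/2 not · (0,3)% 0/1 not · (0,4)@ 1/2 not
Row 1: (1,1)@ 1/2 not · (1,4)@ 1/1 satisfied
Row 2: (2,1)@ 3/3 satisfied · (2,2)@ 3/3 satisfied · (2,3)@ 1/1 satisfied
Row 3: (3,0)@ 1/1 satisfied · (3,1)@ 3/3 satisfied · (3,2)@ 2/2 satisfied · (3,4)% 0/0 satisfied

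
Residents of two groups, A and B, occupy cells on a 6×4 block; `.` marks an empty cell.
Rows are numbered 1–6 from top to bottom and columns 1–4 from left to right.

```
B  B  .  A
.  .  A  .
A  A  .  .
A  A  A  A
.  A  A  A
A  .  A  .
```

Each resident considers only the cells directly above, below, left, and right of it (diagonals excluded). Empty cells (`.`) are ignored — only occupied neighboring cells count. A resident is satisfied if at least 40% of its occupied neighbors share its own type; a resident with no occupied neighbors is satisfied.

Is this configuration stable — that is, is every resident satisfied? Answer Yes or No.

Yes

Row 1: (1,1)B 1/1 satisfied · (1,2)B 1/1 satisfied · (1,4)A 0/0 satisfied
Row 2: (2,3)A 0/0 satisfied
Row 3: (3,1)A 2/2 satisfied · (3,2)A 2/2 satisfied
Row 4: (4,1)A 2/2 satisfied · (4,2)A 4/4 satisfied · (4,3)A 3/3 satisfied · (4,4)A 2/2 satisfied
Row 5: (5,2)A 2/2 satisfied · (5,3)A 4/4 satisfied · (5,4)A 2/2 satisfied
Row 6: (6,1)A 0/0 satisfied · (6,3)A 1/1 satisfied
All meet the threshold, so the configuration is stable.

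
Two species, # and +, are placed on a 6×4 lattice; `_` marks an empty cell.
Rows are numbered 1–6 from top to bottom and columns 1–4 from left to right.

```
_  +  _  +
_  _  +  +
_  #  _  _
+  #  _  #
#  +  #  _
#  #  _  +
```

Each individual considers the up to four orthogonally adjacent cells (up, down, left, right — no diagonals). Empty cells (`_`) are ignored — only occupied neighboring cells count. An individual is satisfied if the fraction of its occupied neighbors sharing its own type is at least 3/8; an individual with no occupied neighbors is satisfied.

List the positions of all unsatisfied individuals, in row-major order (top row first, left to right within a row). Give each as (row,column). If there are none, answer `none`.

Row 1: (1,2)+ 0/0 ✓ · (1,4)+ 1/1 ✓
Row 2: (2,3)+ 1/1 ✓ · (2,4)+ 2/2 ✓
Row 3: (3,2)# 1/1 ✓
Row 4: (4,1)+ 0/2 ✗ · (4,2)# 1/3 ✗ · (4,4)# 0/0 ✓
Row 5: (5,1)# 1/3 ✗ · (5,2)+ 0/4 ✗ · (5,3)# 0/1 ✗
Row 6: (6,1)# 2/2 ✓ · (6,2)# 1/2 ✓ · (6,4)+ 0/0 ✓

(4,1), (4,2), (5,1), (5,2), (5,3)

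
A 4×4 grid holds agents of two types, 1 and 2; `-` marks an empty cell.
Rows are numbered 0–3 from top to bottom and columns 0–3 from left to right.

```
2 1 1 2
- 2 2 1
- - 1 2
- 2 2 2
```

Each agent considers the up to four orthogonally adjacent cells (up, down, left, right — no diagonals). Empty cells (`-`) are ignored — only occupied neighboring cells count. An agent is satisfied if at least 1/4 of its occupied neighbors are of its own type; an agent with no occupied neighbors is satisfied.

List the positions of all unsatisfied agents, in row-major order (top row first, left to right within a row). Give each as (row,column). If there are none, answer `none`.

(0,0)2 0/1 not
(0,1)1 1/3 satisfied
(0,2)1 1/3 satisfied
(0,3)2 0/2 not
(1,1)2 1/2 satisfied
(1,2)2 1/4 satisfied
(1,3)1 0/3 not
(2,2)1 0/3 not
(2,3)2 1/3 satisfied
(3,1)2 1/1 satisfied
(3,2)2 2/3 satisfied
(3,3)2 2/2 satisfied

(0,0), (0,3), (1,3), (2,2)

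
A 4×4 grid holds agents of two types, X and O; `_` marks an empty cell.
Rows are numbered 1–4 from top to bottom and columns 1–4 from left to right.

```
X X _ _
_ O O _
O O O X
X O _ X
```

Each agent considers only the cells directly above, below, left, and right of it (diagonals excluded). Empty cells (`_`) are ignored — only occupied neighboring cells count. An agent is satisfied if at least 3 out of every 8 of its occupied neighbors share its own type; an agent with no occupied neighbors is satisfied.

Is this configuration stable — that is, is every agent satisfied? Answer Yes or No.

No

Row 1: (1,1)X 1/1 ok · (1,2)X 1/2 ok
Row 2: (2,2)O 2/3 ok · (2,3)O 2/2 ok
Row 3: (3,1)O 1/2 ok · (3,2)O 4/4 ok · (3,3)O 2/3 ok · (3,4)X 1/2 ok
Row 4: (4,1)X 0/2 unhappy · (4,2)O 1/2 ok · (4,4)X 1/1 ok
For instance (4,1) has only 0/2 same-type neighbors, below 3/8.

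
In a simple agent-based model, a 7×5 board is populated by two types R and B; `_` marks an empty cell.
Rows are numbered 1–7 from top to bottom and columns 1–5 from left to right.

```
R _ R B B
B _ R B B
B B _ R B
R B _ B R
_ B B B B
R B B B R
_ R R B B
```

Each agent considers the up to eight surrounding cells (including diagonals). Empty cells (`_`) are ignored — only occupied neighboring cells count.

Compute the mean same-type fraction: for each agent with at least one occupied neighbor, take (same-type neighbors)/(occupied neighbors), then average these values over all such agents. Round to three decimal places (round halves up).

0.538

Row 1: (1,1)R 0/1 · (1,3)R 1/3 · (1,4)B 3/5 · (1,5)B 3/3
Row 2: (2,1)B 2/3 · (2,3)R 2/5 · (2,4)B 4/7 · (2,5)B 4/5
Row 3: (3,1)B 3/4 · (3,2)B 3/5 · (3,4)R 2/6 · (3,5)B 3/5
Row 4: (4,1)R 0/4 · (4,2)B 4/5 · (4,4)B 4/6 · (4,5)R 1/5
Row 5: (5,2)B 4/6 · (5,3)B 7/7 · (5,4)B 5/7 · (5,5)B 3/5
Row 6: (6,1)R 1/3 · (6,2)B 3/6 · (6,3)B 6/8 · (6,4)B 6/8 · (6,5)R 0/5
Row 7: (7,2)R 2/4 · (7,3)R 1/5 · (7,4)B 3/5 · (7,5)B 2/3
Sum over 29 agents: 0/1 + 1/3 + 3/5 + 3/3 + 2/3 + 2/5 + 4/7 + 4/5 + 3/4 + 3/5 + 2/6 + 3/5 + 0/4 + 4/5 + 4/6 + 1/5 + 4/6 + 7/7 + 5/7 + 3/5 + 1/3 + 3/6 + 6/8 + 6/8 + 0/5 + 2/4 + 1/5 + 3/5 + 2/3 = 6553/420; mean = 6553/420 ÷ 29 = 6553/12180 = 0.538013… → 0.538.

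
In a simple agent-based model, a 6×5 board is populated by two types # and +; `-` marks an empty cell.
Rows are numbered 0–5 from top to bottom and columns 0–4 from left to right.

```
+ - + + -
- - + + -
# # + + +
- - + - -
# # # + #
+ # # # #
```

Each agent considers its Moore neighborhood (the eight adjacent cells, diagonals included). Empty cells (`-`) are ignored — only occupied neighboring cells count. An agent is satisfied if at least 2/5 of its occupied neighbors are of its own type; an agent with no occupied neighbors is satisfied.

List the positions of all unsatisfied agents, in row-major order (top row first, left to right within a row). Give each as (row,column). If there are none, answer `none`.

(2,1), (4,3), (5,0)

Row 0: (0,0)+ 0/0 satisfied · (0,2)+ 3/3 satisfied · (0,3)+ 3/3 satisfied
Row 1: (1,2)+ 5/6 satisfied · (1,3)+ 6/6 satisfied
Row 2: (2,0)# 1/1 satisfied · (2,1)# 1/4 not · (2,2)+ 4/5 satisfied · (2,3)+ 5/5 satisfied · (2,4)+ 2/2 satisfied
Row 3: (3,2)+ 3/6 satisfied
Row 4: (4,0)# 2/3 satisfied · (4,1)# 4/6 satisfied · (4,2)# 4/6 satisfied · (4,3)+ 1/6 not · (4,4)# 2/3 satisfied
Row 5: (5,0)+ 0/3 not · (5,1)# 4/5 satisfied · (5,2)# 4/5 satisfied · (5,3)# 4/5 satisfied · (5,4)# 2/3 satisfied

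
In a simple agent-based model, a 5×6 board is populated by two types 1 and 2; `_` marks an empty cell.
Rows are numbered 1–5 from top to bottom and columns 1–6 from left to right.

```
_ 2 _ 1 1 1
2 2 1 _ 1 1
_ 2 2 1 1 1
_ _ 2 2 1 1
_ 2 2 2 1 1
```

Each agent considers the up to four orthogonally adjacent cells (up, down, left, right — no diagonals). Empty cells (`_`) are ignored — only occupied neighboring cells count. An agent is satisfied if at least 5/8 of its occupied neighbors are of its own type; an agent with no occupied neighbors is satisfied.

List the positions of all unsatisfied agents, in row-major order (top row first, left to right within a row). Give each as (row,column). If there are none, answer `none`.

(1,2)2 1/1 ✓
(1,4)1 1/1 ✓
(1,5)1 3/3 ✓
(1,6)1 2/2 ✓
(2,1)2 1/1 ✓
(2,2)2 3/4 ✓
(2,3)1 0/2 ✗
(2,5)1 3/3 ✓
(2,6)1 3/3 ✓
(3,2)2 2/2 ✓
(3,3)2 2/4 ✗
(3,4)1 1/3 ✗
(3,5)1 4/4 ✓
(3,6)1 3/3 ✓
(4,3)2 3/3 ✓
(4,4)2 2/4 ✗
(4,5)1 3/4 ✓
(4,6)1 3/3 ✓
(5,2)2 1/1 ✓
(5,3)2 3/3 ✓
(5,4)2 2/3 ✓
(5,5)1 2/3 ✓
(5,6)1 2/2 ✓

(2,3), (3,3), (3,4), (4,4)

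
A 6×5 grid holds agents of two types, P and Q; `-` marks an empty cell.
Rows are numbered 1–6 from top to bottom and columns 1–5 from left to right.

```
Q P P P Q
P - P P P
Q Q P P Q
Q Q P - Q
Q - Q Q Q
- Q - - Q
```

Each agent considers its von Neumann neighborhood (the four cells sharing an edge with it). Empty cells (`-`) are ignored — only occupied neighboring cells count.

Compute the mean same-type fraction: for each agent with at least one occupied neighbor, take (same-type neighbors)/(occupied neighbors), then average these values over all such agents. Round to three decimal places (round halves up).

(1,1)Q 0/2
(1,2)P 1/2
(1,3)P 3/3
(1,4)P 2/3
(1,5)Q 0/2
(2,1)P 0/2
(2,3)P 3/3
(2,4)P 4/4
(2,5)P 1/3
(3,1)Q 2/3
(3,2)Q 2/3
(3,3)P 3/4
(3,4)P 2/3
(3,5)Q 1/3
(4,1)Q 3/3
(4,2)Q 2/3
(4,3)P 1/3
(4,5)Q 2/2
(5,1)Q 1/1
(5,3)Q 1/2
(5,4)Q 2/2
(5,5)Q 3/3
(6,2)Q — no occupied neighbors
(6,5)Q 1/1
Sum over 23 agents: 0/2 + 1/2 + 3/3 + 2/3 + 0/2 + 0/2 + 3/3 + 4/4 + 1/3 + 2/3 + 2/3 + 3/4 + 2/3 + 1/3 + 3/3 + 2/3 + 1/3 + 2/2 + 1/1 + 1/2 + 2/2 + 3/3 + 1/1 = 181/12; mean = 181/12 ÷ 23 = 181/276 = 0.655797… → 0.656.

0.656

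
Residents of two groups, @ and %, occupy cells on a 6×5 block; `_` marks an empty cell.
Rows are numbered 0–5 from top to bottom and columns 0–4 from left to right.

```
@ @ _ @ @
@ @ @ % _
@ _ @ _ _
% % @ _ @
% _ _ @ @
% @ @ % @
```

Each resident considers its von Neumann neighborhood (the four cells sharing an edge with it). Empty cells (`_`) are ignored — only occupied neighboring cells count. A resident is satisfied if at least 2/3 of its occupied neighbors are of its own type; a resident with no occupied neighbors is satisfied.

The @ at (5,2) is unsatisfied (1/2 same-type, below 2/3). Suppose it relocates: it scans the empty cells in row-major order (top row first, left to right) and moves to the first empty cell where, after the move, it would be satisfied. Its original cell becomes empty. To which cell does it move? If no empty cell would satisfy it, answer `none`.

Vacating (5,2). Empty cells in order:
  (0,2): 3/3 same-type → satisfied — stop here.

(0,2)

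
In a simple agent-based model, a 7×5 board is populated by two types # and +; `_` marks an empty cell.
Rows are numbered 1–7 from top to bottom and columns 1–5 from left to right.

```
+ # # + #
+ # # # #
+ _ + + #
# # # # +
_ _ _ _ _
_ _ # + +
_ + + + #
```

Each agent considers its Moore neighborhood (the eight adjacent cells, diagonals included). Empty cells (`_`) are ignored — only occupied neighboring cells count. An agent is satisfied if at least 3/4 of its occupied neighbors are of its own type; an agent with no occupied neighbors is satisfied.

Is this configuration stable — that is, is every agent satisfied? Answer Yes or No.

No

(1,1)+ 1/3 not
(1,2)# 3/5 not
(1,3)# 4/5 satisfied
(1,4)+ 0/5 not
(1,5)# 2/3 not
(2,1)+ 2/4 not
(2,2)# 3/7 not
(2,3)# 4/7 not
(2,4)# 5/8 not
(2,5)# 3/5 not
(3,1)+ 1/4 not
(3,3)+ 1/7 not
(3,4)+ 2/8 not
(3,5)# 3/5 not
(4,1)# 1/2 not
(4,2)# 2/4 not
(4,3)# 2/4 not
(4,4)# 2/5 not
(4,5)+ 1/3 not
(6,3)# 0/4 not
(6,4)+ 3/5 not
(6,5)+ 2/3 not
(7,2)+ 1/2 not
(7,3)+ 3/4 satisfied
(7,4)+ 3/5 not
(7,5)# 0/3 not
For instance (1,1) has only 1/3 same-type neighbors, below 3/4.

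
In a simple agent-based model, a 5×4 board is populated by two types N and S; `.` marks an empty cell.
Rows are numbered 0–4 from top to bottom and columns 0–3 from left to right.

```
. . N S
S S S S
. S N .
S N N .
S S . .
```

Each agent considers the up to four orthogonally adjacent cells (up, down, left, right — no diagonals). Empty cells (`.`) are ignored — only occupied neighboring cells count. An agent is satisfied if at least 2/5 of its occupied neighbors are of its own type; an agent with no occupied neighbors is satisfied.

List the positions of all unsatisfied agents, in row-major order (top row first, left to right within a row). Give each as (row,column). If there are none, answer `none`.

(0,2), (2,1), (2,2), (3,1)

(0,2)N 0/2 not
(0,3)S 1/2 satisfied
(1,0)S 1/1 satisfied
(1,1)S 3/3 satisfied
(1,2)S 2/4 satisfied
(1,3)S 2/2 satisfied
(2,1)S 1/3 not
(2,2)N 1/3 not
(3,0)S 1/2 satisfied
(3,1)N 1/4 not
(3,2)N 2/2 satisfied
(4,0)S 2/2 satisfied
(4,1)S 1/2 satisfied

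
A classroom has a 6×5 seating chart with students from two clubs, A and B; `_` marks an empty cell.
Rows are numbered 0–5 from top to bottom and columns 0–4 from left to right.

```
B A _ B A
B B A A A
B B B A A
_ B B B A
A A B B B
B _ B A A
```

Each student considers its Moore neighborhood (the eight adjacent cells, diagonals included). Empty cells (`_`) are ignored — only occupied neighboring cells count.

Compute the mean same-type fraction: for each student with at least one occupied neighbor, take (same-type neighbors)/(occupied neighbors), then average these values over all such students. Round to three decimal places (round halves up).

0.545

(0,0)B 2/3
(0,1)A 1/4
(0,3)B 0/4
(0,4)A 2/3
(1,0)B 4/5
(1,1)B 5/7
(1,2)A 3/7
(1,3)A 5/7
(1,4)A 4/5
(2,0)B 4/4
(2,1)B 6/7
(2,2)B 5/8
(2,3)A 5/8
(2,4)A 4/5
(3,1)B 5/7
(3,2)B 6/8
(3,3)B 5/8
(3,4)A 2/5
(4,0)A 1/3
(4,1)A 1/6
(4,2)B 5/7
(4,3)B 5/8
(4,4)B 2/5
(5,0)B 0/2
(5,2)B 2/4
(5,3)A 1/5
(5,4)A 1/3
Sum over 27 students: 2/3 + 1/4 + 0/4 + 2/3 + 4/5 + 5/7 + 3/7 + 5/7 + 4/5 + 4/4 + 6/7 + 5/8 + 5/8 + 4/5 + 5/7 + 6/8 + 5/8 + 2/5 + 1/3 + 1/6 + 5/7 + 5/8 + 2/5 + 0/2 + 2/4 + 1/5 + 1/3 = 3089/210; mean = 3089/210 ÷ 27 = 3089/5670 = 0.544797… → 0.545.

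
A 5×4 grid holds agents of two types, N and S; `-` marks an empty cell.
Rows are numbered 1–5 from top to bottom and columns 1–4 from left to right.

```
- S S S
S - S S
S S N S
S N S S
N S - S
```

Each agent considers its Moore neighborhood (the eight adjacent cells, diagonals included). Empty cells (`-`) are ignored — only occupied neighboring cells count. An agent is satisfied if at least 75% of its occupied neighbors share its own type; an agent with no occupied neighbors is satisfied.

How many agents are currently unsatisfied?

Row 1: (1,2)S 3/3 ✓ · (1,3)S 4/4 ✓ · (1,4)S 3/3 ✓
Row 2: (2,1)S 3/3 ✓ · (2,3)S 6/7 ✓ · (2,4)S 4/5 ✓
Row 3: (3,1)S 3/4 ✓ · (3,2)S 5/7 ✗ · (3,3)N 1/7 ✗ · (3,4)S 4/5 ✓
Row 4: (4,1)S 3/5 ✗ · (4,2)N 2/7 ✗ · (4,3)S 5/7 ✗ · (4,4)S 3/4 ✓
Row 5: (5,1)N 1/3 ✗ · (5,2)S 2/4 ✗ · (5,4)S 2/2 ✓
Unsatisfied: (3,2), (3,3), (4,1), (4,2), (4,3), (5,1), (5,2) — 7 in total.

7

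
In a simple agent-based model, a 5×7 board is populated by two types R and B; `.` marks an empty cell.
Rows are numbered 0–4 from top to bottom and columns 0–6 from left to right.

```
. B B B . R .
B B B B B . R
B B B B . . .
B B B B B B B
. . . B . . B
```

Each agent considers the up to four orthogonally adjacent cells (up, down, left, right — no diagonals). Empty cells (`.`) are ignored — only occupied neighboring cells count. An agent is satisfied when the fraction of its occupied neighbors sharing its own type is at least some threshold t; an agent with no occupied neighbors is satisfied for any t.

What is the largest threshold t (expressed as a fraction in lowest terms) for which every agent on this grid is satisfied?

1/1

Row 0: (0,1)B 2/2 · (0,2)B 3/3 · (0,3)B 2/2 · (0,5)R — no occupied neighbors
Row 1: (1,0)B 2/2 · (1,1)B 4/4 · (1,2)B 4/4 · (1,3)B 4/4 · (1,4)B 1/1 · (1,6)R — no occupied neighbors
Row 2: (2,0)B 3/3 · (2,1)B 4/4 · (2,2)B 4/4 · (2,3)B 3/3
Row 3: (3,0)B 2/2 · (3,1)B 3/3 · (3,2)B 3/3 · (3,3)B 4/4 · (3,4)B 2/2 · (3,5)B 2/2 · (3,6)B 2/2
Row 4: (4,3)B 1/1 · (4,6)B 1/1
The smallest same-type fraction is 2/2 at (0,1), which reduces to 1/1. Any threshold above that leaves this agent unsatisfied.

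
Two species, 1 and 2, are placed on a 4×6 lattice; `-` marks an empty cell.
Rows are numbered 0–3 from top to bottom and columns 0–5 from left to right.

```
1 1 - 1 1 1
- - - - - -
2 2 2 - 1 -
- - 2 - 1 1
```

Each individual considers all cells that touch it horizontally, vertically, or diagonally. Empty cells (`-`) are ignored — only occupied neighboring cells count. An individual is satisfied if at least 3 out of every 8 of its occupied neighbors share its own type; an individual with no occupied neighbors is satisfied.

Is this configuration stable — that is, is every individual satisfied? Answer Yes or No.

Row 0: (0,0)1 1/1 satisfied · (0,1)1 1/1 satisfied · (0,3)1 1/1 satisfied · (0,4)1 2/2 satisfied · (0,5)1 1/1 satisfied
Row 2: (2,0)2 1/1 satisfied · (2,1)2 3/3 satisfied · (2,2)2 2/2 satisfied · (2,4)1 2/2 satisfied
Row 3: (3,2)2 2/2 satisfied · (3,4)1 2/2 satisfied · (3,5)1 2/2 satisfied
All meet the threshold, so the configuration is stable.

Yes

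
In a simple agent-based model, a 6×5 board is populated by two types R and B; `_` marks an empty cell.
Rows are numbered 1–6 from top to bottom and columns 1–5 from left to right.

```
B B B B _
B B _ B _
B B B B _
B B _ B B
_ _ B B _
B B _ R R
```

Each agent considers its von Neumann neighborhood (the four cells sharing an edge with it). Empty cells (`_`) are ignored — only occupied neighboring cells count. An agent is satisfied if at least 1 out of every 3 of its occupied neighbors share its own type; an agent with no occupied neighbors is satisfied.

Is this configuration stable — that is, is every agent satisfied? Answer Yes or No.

Yes

Row 1: (1,1)B 2/2 ok · (1,2)B 3/3 ok · (1,3)B 2/2 ok · (1,4)B 2/2 ok
Row 2: (2,1)B 3/3 ok · (2,2)B 3/3 ok · (2,4)B 2/2 ok
Row 3: (3,1)B 3/3 ok · (3,2)B 4/4 ok · (3,3)B 2/2 ok · (3,4)B 3/3 ok
Row 4: (4,1)B 2/2 ok · (4,2)B 2/2 ok · (4,4)B 3/3 ok · (4,5)B 1/1 ok
Row 5: (5,3)B 1/1 ok · (5,4)B 2/3 ok
Row 6: (6,1)B 1/1 ok · (6,2)B 1/1 ok · (6,4)R 1/2 ok · (6,5)R 1/1 ok
All meet the threshold, so the configuration is stable.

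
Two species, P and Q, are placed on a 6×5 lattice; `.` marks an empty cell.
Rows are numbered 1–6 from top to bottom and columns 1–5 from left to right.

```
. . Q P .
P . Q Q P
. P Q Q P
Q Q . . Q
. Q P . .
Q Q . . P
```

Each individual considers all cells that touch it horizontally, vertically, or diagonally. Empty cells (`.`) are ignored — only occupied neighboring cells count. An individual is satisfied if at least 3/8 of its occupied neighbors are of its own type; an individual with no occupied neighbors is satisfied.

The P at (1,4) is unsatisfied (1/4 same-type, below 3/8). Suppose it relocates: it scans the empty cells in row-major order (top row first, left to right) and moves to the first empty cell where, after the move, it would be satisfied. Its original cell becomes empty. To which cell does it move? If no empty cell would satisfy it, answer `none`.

(1,1)

Vacating (1,4). Empty cells in order:
  (1,1): 1/1 same-type → satisfied — stop here.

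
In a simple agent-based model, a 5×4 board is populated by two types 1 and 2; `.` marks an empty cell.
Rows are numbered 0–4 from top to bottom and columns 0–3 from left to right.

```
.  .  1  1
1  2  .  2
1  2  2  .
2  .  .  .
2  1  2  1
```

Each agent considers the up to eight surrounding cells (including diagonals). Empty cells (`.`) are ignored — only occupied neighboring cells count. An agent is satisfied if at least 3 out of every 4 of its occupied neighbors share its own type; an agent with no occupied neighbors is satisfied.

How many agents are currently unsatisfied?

12

Row 0: (0,2)1 1/3 unhappy · (0,3)1 1/2 unhappy
Row 1: (1,0)1 1/3 unhappy · (1,1)2 2/5 unhappy · (1,3)2 1/3 unhappy
Row 2: (2,0)1 1/4 unhappy · (2,1)2 3/5 unhappy · (2,2)2 3/3 ok
Row 3: (3,0)2 2/4 unhappy
Row 4: (4,0)2 1/2 unhappy · (4,1)1 0/3 unhappy · (4,2)2 0/2 unhappy · (4,3)1 0/1 unhappy
Unsatisfied: (0,2), (0,3), (1,0), (1,1), (1,3), (2,0), (2,1), (3,0), (4,0), (4,1), (4,2), (4,3) — 12 in total.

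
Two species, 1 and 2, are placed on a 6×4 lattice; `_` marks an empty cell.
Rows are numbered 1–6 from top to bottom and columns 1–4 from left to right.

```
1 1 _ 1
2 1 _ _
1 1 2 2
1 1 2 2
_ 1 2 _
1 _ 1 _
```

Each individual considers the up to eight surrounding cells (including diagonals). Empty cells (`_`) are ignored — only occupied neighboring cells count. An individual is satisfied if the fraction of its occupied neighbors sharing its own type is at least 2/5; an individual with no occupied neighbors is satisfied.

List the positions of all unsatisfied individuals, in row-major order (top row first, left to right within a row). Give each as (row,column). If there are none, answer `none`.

(2,1)

(1,1)1 2/3 ok
(1,2)1 2/3 ok
(1,4)1 0/0 ok
(2,1)2 0/5 unhappy
(2,2)1 4/6 ok
(3,1)1 4/5 ok
(3,2)1 4/7 ok
(3,3)2 3/6 ok
(3,4)2 3/3 ok
(4,1)1 4/4 ok
(4,2)1 4/7 ok
(4,3)2 4/7 ok
(4,4)2 4/4 ok
(5,2)1 4/6 ok
(5,3)2 2/5 ok
(6,1)1 1/1 ok
(6,3)1 1/2 ok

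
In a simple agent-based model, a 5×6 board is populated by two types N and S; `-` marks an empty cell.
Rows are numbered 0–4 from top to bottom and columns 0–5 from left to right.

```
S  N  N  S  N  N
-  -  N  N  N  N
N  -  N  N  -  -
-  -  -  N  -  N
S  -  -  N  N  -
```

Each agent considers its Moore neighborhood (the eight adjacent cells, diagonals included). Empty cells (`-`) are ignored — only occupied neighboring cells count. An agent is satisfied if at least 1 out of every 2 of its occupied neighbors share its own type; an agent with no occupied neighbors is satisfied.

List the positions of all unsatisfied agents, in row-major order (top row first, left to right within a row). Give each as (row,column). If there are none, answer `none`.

(0,0), (0,3)

(0,0)S 0/1 not
(0,1)N 2/3 satisfied
(0,2)N 3/4 satisfied
(0,3)S 0/5 not
(0,4)N 4/5 satisfied
(0,5)N 3/3 satisfied
(1,2)N 5/6 satisfied
(1,3)N 6/7 satisfied
(1,4)N 5/6 satisfied
(1,5)N 3/3 satisfied
(2,0)N 0/0 satisfied
(2,2)N 4/4 satisfied
(2,3)N 5/5 satisfied
(3,3)N 4/4 satisfied
(3,5)N 1/1 satisfied
(4,0)S 0/0 satisfied
(4,3)N 2/2 satisfied
(4,4)N 3/3 satisfied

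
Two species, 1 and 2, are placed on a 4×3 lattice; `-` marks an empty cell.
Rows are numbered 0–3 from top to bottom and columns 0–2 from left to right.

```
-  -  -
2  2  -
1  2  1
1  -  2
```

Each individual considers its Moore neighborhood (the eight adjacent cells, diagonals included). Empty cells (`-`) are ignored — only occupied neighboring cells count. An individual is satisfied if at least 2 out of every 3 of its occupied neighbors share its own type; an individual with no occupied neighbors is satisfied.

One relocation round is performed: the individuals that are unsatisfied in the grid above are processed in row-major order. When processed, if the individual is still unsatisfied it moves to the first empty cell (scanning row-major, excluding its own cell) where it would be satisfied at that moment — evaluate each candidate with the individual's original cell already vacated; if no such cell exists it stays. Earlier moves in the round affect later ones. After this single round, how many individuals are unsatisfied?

Initially unsatisfied (in order): (1,1), (2,0), (2,1), (2,2), (3,0), (3,2).
  (1,1) → (0,0).
  (2,0) → (0,2).
  (2,1) → (0,1).
  (2,2): no empty cell satisfies it; stays.
  (3,0): now satisfied by earlier moves; stays.
  (3,2): no empty cell satisfies it; stays.
Resulting grid:
2 2 1
2 - -
- - 1
1 - 2
Unsatisfied now: (0,2), (2,2), (3,2).

3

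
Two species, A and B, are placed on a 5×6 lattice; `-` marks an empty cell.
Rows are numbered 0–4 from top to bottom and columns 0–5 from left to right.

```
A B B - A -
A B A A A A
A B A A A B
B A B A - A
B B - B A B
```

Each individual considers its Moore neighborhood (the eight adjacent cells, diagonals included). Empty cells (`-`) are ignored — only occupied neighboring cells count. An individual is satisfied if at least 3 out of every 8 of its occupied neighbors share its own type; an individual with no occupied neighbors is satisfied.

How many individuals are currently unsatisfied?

Row 0: (0,0)A 1/3 unhappy · (0,1)B 2/5 ok · (0,2)B 2/4 ok · (0,4)A 3/3 ok
Row 1: (1,0)A 2/5 ok · (1,1)B 3/8 ok · (1,2)A 3/7 ok · (1,3)A 6/7 ok · (1,4)A 5/6 ok · (1,5)A 3/4 ok
Row 2: (2,0)A 2/5 ok · (2,1)B 3/8 ok · (2,2)A 5/8 ok · (2,3)A 6/7 ok · (2,4)A 6/7 ok · (2,5)B 0/4 unhappy
Row 3: (3,0)B 3/5 ok · (3,1)A 2/7 unhappy · (3,2)B 3/7 ok · (3,3)A 4/6 ok · (3,5)A 2/4 ok
Row 4: (4,0)B 2/3 ok · (4,1)B 3/4 ok · (4,3)B 1/3 unhappy · (4,4)A 2/4 ok · (4,5)B 0/2 unhappy
Unsatisfied: (0,0), (2,5), (3,1), (4,3), (4,5) — 5 in total.

5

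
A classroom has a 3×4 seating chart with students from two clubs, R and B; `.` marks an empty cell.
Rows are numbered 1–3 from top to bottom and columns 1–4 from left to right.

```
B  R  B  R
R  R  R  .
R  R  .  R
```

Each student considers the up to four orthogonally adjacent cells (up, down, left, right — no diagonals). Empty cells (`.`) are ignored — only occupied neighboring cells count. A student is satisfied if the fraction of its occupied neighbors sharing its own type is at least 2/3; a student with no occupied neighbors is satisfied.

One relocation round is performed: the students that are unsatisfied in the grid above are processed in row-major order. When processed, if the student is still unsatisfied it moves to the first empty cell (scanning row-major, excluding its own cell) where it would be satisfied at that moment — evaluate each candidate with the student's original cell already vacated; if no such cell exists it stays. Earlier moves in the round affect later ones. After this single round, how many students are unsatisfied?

2

Initially unsatisfied (in order): (1,1), (1,2), (1,3), (1,4), (2,3).
  (1,1): no empty cell satisfies it; stays.
  (1,2) → (2,4).
  (1,3): no empty cell satisfies it; stays.
  (1,4) → (3,3).
  (2,3): now satisfied by earlier moves; stays.
Resulting grid:
B . B .
R R R R
R R R R
Unsatisfied now: (1,1), (1,3).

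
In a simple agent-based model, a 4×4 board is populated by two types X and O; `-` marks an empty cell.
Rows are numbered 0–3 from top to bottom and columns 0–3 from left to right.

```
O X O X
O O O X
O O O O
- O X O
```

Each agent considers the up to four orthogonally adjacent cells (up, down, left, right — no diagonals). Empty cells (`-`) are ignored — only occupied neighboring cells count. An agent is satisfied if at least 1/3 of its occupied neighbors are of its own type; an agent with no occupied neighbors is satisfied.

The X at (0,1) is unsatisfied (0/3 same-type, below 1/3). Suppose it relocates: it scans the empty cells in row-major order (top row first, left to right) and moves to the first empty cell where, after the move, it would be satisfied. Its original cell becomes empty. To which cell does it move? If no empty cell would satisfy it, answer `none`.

none

Vacating (0,1). Empty cells in order:
  (3,0): 0/2 same-type → still unsatisfied.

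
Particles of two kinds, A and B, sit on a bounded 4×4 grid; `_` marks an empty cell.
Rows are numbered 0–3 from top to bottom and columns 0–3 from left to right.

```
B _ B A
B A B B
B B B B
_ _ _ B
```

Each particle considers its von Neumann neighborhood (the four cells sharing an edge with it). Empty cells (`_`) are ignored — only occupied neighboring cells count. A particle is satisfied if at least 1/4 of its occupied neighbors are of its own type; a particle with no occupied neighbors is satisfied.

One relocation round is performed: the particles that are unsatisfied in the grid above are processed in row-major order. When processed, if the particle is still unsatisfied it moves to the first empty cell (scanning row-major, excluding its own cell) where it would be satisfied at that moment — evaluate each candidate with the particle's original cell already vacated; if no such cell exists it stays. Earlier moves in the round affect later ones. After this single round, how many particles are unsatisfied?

0

Initially unsatisfied (in order): (0,3), (1,1).
  (0,3) → (0,1).
  (1,1): now satisfied by earlier moves; stays.
Resulting grid:
B A B _
B A B B
B B B B
_ _ _ B
All satisfied now.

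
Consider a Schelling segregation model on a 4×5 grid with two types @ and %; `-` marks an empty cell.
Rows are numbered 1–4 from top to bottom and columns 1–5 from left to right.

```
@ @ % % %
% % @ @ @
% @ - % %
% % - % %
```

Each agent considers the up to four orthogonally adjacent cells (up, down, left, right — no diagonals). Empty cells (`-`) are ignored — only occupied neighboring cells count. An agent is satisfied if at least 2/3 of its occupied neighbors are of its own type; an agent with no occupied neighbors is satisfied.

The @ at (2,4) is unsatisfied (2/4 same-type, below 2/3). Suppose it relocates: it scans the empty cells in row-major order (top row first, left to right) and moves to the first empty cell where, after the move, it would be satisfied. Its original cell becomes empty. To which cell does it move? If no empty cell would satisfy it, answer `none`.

Vacating (2,4). Empty cells in order:
  (3,3): 2/3 same-type → satisfied — stop here.

(3,3)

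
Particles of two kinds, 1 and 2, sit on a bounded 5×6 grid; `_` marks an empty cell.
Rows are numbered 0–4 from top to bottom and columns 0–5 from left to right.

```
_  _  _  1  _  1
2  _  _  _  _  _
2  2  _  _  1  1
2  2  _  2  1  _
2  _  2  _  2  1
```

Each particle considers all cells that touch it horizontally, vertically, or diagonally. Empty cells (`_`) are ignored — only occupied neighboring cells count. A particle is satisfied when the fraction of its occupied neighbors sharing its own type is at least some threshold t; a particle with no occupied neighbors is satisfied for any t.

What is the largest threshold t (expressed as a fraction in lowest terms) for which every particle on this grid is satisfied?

1/3

Row 0: (0,3)1 — no occupied neighbors · (0,5)1 — no occupied neighbors
Row 1: (1,0)2 2/2
Row 2: (2,0)2 4/4 · (2,1)2 4/4 · (2,4)1 2/3 · (2,5)1 2/2
Row 3: (3,0)2 4/4 · (3,1)2 5/5 · (3,3)2 2/4 · (3,4)1 3/5
Row 4: (4,0)2 2/2 · (4,2)2 2/2 · (4,4)2 1/3 · (4,5)1 1/2
The smallest same-type fraction is 1/3 at (4,4), which reduces to 1/3. Any threshold above that leaves this particle unsatisfied.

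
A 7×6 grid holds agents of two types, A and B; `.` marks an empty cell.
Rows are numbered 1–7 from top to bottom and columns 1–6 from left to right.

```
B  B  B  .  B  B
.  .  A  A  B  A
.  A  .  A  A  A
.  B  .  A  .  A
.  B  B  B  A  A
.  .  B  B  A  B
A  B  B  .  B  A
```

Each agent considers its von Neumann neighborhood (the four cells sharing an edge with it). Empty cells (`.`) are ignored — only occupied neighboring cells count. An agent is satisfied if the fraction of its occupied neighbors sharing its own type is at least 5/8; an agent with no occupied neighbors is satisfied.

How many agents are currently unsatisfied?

(1,1)B 1/1 ok
(1,2)B 2/2 ok
(1,3)B 1/2 unhappy
(1,5)B 2/2 ok
(1,6)B 1/2 unhappy
(2,3)A 1/2 unhappy
(2,4)A 2/3 ok
(2,5)B 1/4 unhappy
(2,6)A 1/3 unhappy
(3,2)A 0/1 unhappy
(3,4)A 3/3 ok
(3,5)A 2/3 ok
(3,6)A 3/3 ok
(4,2)B 1/2 unhappy
(4,4)A 1/2 unhappy
(4,6)A 2/2 ok
(5,2)B 2/2 ok
(5,3)B 3/3 ok
(5,4)B 2/4 unhappy
(5,5)A 2/3 ok
(5,6)A 2/3 ok
(6,3)B 3/3 ok
(6,4)B 2/3 ok
(6,5)A 1/4 unhappy
(6,6)B 0/3 unhappy
(7,1)A 0/1 unhappy
(7,2)B 1/2 unhappy
(7,3)B 2/2 ok
(7,5)B 0/2 unhappy
(7,6)A 0/2 unhappy
Unsatisfied: (1,3), (1,6), (2,3), (2,5), (2,6), (3,2), (4,2), (4,4), (5,4), (6,5), (6,6), (7,1), (7,2), (7,5), (7,6) — 15 in total.

15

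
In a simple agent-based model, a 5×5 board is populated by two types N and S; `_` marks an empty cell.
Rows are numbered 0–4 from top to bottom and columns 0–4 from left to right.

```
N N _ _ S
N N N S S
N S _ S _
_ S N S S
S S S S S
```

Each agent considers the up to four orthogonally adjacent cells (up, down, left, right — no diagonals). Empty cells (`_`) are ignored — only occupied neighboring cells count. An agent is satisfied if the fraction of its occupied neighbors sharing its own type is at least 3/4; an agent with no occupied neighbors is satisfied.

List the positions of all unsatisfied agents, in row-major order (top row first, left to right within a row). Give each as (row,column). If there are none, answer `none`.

(1,2), (1,3), (2,0), (2,1), (3,1), (3,2), (4,2)

Row 0: (0,0)N 2/2 ok · (0,1)N 2/2 ok · (0,4)S 1/1 ok
Row 1: (1,0)N 3/3 ok · (1,1)N 3/4 ok · (1,2)N 1/2 unhappy · (1,3)S 2/3 unhappy · (1,4)S 2/2 ok
Row 2: (2,0)N 1/2 unhappy · (2,1)S 1/3 unhappy · (2,3)S 2/2 ok
Row 3: (3,1)S 2/3 unhappy · (3,2)N 0/3 unhappy · (3,3)S 3/4 ok · (3,4)S 2/2 ok
Row 4: (4,0)S 1/1 ok · (4,1)S 3/3 ok · (4,2)S 2/3 unhappy · (4,3)S 3/3 ok · (4,4)S 2/2 ok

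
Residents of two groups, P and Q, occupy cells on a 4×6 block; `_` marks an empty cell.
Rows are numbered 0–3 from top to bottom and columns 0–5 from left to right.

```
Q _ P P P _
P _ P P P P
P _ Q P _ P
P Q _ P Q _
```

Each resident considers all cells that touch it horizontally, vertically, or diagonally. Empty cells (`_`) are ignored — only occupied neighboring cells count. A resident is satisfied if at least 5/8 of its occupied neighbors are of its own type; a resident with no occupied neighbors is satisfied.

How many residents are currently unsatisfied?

(0,0)Q 0/1 unhappy
(0,2)P 3/3 ok
(0,3)P 5/5 ok
(0,4)P 4/4 ok
(1,0)P 1/2 unhappy
(1,2)P 4/5 ok
(1,3)P 6/7 ok
(1,4)P 6/6 ok
(1,5)P 3/3 ok
(2,0)P 2/3 ok
(2,2)Q 1/5 unhappy
(2,3)P 4/6 ok
(2,5)P 2/3 ok
(3,0)P 1/2 unhappy
(3,1)Q 1/3 unhappy
(3,3)P 1/3 unhappy
(3,4)Q 0/3 unhappy
Unsatisfied: (0,0), (1,0), (2,2), (3,0), (3,1), (3,3), (3,4) — 7 in total.

7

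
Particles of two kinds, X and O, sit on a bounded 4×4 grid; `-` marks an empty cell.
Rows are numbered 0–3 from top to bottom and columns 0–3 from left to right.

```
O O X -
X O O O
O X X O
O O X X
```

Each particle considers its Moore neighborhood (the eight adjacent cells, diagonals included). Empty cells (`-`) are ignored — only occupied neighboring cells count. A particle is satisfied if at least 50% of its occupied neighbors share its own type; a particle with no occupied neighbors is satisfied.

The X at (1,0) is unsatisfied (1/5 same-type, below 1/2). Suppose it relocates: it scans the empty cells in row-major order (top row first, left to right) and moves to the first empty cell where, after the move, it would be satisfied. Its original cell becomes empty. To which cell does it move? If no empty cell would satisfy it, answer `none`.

none

Vacating (1,0). Empty cells in order:
  (0,3): 1/3 same-type → still unsatisfied.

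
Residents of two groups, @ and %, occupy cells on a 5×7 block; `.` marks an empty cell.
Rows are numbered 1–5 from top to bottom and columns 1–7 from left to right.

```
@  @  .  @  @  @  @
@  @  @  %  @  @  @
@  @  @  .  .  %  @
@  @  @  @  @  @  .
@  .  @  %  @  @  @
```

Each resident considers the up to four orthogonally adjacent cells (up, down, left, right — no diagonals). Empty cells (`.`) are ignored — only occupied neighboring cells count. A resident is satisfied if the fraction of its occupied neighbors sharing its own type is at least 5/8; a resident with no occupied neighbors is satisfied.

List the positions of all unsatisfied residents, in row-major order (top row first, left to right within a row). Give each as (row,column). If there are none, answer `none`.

(1,4), (2,4), (3,6), (3,7), (5,3), (5,4)

(1,1)@ 2/2 satisfied
(1,2)@ 2/2 satisfied
(1,4)@ 1/2 not
(1,5)@ 3/3 satisfied
(1,6)@ 3/3 satisfied
(1,7)@ 2/2 satisfied
(2,1)@ 3/3 satisfied
(2,2)@ 4/4 satisfied
(2,3)@ 2/3 satisfied
(2,4)% 0/3 not
(2,5)@ 2/3 satisfied
(2,6)@ 3/4 satisfied
(2,7)@ 3/3 satisfied
(3,1)@ 3/3 satisfied
(3,2)@ 4/4 satisfied
(3,3)@ 3/3 satisfied
(3,6)% 0/3 not
(3,7)@ 1/2 not
(4,1)@ 3/3 satisfied
(4,2)@ 3/3 satisfied
(4,3)@ 4/4 satisfied
(4,4)@ 2/3 satisfied
(4,5)@ 3/3 satisfied
(4,6)@ 2/3 satisfied
(5,1)@ 1/1 satisfied
(5,3)@ 1/2 not
(5,4)% 0/3 not
(5,5)@ 2/3 satisfied
(5,6)@ 3/3 satisfied
(5,7)@ 1/1 satisfied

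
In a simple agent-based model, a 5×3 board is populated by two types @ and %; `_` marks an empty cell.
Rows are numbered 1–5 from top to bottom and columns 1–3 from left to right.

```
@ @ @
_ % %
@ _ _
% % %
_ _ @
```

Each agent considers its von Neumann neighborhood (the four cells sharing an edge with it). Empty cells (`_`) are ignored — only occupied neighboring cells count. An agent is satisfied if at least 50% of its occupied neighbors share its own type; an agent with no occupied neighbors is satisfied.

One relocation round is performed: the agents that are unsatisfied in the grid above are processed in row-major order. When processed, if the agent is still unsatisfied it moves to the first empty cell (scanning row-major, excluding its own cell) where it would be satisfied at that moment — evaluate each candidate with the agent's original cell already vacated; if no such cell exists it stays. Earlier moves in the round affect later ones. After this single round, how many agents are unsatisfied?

Initially unsatisfied (in order): (3,1), (5,3).
  (3,1) → (2,1).
  (5,3) → (3,1).
Resulting grid:
@ @ @
@ % %
@ _ _
% % %
_ _ _
Unsatisfied now: (2,2).

1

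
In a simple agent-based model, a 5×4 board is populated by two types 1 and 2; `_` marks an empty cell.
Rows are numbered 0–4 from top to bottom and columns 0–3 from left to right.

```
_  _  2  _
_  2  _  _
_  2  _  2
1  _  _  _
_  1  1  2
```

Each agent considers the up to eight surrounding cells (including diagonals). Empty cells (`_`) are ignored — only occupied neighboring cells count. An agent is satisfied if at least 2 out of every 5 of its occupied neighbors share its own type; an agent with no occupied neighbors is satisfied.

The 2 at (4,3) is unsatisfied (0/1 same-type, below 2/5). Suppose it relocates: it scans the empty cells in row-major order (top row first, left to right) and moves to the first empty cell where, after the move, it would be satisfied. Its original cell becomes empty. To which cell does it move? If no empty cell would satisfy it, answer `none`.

Vacating (4,3). Empty cells in order:
  (0,0): 1/1 same-type → satisfied — stop here.

(0,0)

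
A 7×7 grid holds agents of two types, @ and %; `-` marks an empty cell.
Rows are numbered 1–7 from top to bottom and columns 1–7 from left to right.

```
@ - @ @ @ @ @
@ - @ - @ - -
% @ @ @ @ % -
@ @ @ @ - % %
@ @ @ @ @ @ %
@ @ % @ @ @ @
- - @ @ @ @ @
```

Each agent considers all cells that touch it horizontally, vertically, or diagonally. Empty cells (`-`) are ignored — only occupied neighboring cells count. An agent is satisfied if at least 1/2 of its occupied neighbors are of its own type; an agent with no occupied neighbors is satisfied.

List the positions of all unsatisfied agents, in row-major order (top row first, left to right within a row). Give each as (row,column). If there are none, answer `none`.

(3,1), (5,7), (6,3)

Row 1: (1,1)@ 1/1 ok · (1,3)@ 2/2 ok · (1,4)@ 4/4 ok · (1,5)@ 3/3 ok · (1,6)@ 3/3 ok · (1,7)@ 1/1 ok
Row 2: (2,1)@ 2/3 ok · (2,3)@ 5/5 ok · (2,5)@ 5/6 ok
Row 3: (3,1)% 0/4 unhappy · (3,2)@ 6/7 ok · (3,3)@ 6/6 ok · (3,4)@ 6/6 ok · (3,5)@ 3/5 ok · (3,6)% 2/4 ok
Row 4: (4,1)@ 4/5 ok · (4,2)@ 7/8 ok · (4,3)@ 8/8 ok · (4,4)@ 7/7 ok · (4,6)% 3/6 ok · (4,7)% 3/4 ok
Row 5: (5,1)@ 5/5 ok · (5,2)@ 7/8 ok · (5,3)@ 7/8 ok · (5,4)@ 6/7 ok · (5,5)@ 6/7 ok · (5,6)@ 4/7 ok · (5,7)% 2/5 unhappy
Row 6: (6,1)@ 3/3 ok · (6,2)@ 5/6 ok · (6,3)% 0/7 unhappy · (6,4)@ 7/8 ok · (6,5)@ 8/8 ok · (6,6)@ 7/8 ok · (6,7)@ 4/5 ok
Row 7: (7,3)@ 3/4 ok · (7,4)@ 4/5 ok · (7,5)@ 5/5 ok · (7,6)@ 5/5 ok · (7,7)@ 3/3 ok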